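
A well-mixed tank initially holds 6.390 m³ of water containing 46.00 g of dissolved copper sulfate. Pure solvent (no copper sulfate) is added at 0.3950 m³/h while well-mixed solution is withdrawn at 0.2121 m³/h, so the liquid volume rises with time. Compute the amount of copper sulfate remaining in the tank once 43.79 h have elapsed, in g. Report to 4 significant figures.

Total volume: dV/dt = Q_in − Q_out = 0.182900 m³/h, so V(t) = 6.390 + 0.182900 t and V(43.79) = 14.3992 m³.
No copper sulfate enters, so dm/dt = −Q_out · (m/V).
dm/m = −Q_out dt/(V₀ + 0.182900 t); integrating gives ln(m/m₀) = −(Q_out/(Q_in−Q_out)) ln(V/V₀).
m = m₀ (V₀/V)^(Q_out/(Q_in−Q_out)) = 46.00 × (6.390/14.3992)^(1.15965) = 17.9304 g.

17.93 g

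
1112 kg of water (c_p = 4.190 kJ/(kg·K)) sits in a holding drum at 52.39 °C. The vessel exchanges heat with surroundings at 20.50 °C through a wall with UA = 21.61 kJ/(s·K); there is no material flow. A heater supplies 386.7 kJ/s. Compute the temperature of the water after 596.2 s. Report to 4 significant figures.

Heat balance on the well-mixed liquid: M c_p dT/dt = −UA(T − T_amb) + Q̇.
dT/dt = (T_ss − T)/τ with T_ss = T_amb + Q̇/UA = 20.50 + 386.7/21.61 = 38.3945 °C, τ = M c_p/UA = 1112·4.190/21.61 = 215.608 s.
Solution: T(t) = T_ss + (T₀ − T_ss) e^(−t/τ).
T(596.2) = 38.3945 + (13.9955)·0.0629630 = 39.2757 °C.

39.28 °C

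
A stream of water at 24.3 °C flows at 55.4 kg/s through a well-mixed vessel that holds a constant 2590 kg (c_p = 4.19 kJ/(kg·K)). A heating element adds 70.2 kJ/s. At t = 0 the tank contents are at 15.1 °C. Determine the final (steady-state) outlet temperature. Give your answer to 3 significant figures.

24.6 °C

Heat balance on the well-mixed liquid: M c_p dT/dt = ṁ c_p (T_in − T) + 70.2.
At steady state dT/dt = 0 ⇒ T_ss = T_in + Q̇/(ṁ c_p) = 24.3 + 70.2/(55.4·4.19) = 24.602 °C.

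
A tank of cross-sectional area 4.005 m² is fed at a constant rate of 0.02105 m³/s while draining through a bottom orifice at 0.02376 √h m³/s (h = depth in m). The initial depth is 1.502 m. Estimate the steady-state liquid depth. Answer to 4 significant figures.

A dh/dt = Q_in − 0.02376 √h. Steady state requires inflow = outflow:
Q_in = 0.02376 √h_ss ⇒ √h_ss = 0.02105/0.02376 = 0.885943.
h_ss = 0.885943² = 0.784895 m. (Since h₀ = 1.502 m > h_ss, the level will fall toward this value.)

0.7849 m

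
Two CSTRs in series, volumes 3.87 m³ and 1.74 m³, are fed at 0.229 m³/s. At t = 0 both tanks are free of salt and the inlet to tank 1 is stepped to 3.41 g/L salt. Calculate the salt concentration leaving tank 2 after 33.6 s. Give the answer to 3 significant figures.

Time constants: τᵢ = Vᵢ/Q for each well-mixed tank.
τ₁ = 3.87/0.229 = 16.900 s; τ₂ = 1.74/0.229 = 7.5983 s.
Solving the cascade with C₁(0)=C₂(0)=0 gives C₂(t) = C_in[1 − (τ₁ e^(−t/τ₁) − τ₂ e^(−t/τ₂))/(τ₁ − τ₂)].
At t = 33.6: e^(−t/τ₁) = 0.13694, e^(−t/τ₂) = 0.012009.
C₂ = 3.41·[1 − (16.900·0.13694 − 7.5983·0.012009)/(9.3013)] = 3.41·0.76101 = 2.5950 g/L.

2.60 g/L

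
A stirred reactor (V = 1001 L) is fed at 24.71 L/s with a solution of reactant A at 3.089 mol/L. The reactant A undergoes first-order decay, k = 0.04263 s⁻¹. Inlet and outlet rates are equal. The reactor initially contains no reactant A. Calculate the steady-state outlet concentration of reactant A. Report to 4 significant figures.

1.133 mol/L

Species balance: V dC/dt = Q C_in − Q C − k V C.
At steady state: 0 = Q C_in − (Q + kV) C_ss, so C_ss = Q C_in/(Q + kV).
C_ss = 24.71·3.089/(24.71 + 0.04263·1001) = 76.3292/67.3826 = 1.13277 mol/L.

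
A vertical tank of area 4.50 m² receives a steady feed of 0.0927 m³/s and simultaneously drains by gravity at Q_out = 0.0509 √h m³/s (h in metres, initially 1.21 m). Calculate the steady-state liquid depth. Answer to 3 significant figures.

Level balance: A dh/dt = 0.0927 − 0.0509 √h. Setting dh/dt = 0:
Q_in = 0.0509 √h_ss ⇒ √h_ss = 0.0927/0.0509 = 1.8212.
h_ss = 1.8212² = 3.3168 m. (Since h₀ = 1.21 m < h_ss, the level will rise toward this value.)

3.32 m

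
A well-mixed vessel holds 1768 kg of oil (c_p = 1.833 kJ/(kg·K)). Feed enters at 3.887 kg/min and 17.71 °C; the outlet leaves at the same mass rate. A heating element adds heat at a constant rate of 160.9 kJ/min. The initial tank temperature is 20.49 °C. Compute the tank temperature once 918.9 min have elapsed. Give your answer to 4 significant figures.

Unsteady energy balance on the tank contents: M c_p dT/dt = ṁ c_p (T_in − T) + 160.9.
Rearrange: dT/dt = (T_ss − T)/τ with τ = M/ṁ = 454.849 min and T_ss = T_in + Q̇/(ṁ c_p) = 40.2929 °C.
T approaches T_ss exponentially: T(t) = T_ss + (T₀ − T_ss) e^(−t/τ).
T(918.9) = 40.2929 + (-19.8029)·e^(−918.9/454.849) = 40.2929 + (-19.8029)·0.132625 = 37.6665 °C.

37.67 °C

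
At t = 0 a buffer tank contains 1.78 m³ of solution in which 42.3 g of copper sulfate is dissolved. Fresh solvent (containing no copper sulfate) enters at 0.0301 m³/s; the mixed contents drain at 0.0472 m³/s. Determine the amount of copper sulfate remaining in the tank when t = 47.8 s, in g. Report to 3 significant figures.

7.75 g

Total volume: dV/dt = Q_in − Q_out = -0.017100 m³/s, so V(t) = 1.78 − 0.017100 t and V(47.8) = 0.96262 m³.
Species balance (pure solvent in): dm/dt = −Q_out · m/V(t).
Separate: dm/m = −Q_out dt/V(t) ⇒ ln(m/m₀) = −(Q_out/(Q_in−Q_out)) ln(V/V₀).
m = m₀ (V₀/V)^(Q_out/(Q_in−Q_out)) = 42.3 × (1.78/0.96262)^(-2.7602) = 7.7527 g.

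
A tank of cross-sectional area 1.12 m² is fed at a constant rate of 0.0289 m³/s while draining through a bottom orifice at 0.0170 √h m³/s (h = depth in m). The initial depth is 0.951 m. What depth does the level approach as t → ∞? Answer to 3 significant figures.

A dh/dt = Q_in − 0.0170 √h. Steady state requires inflow = outflow:
Q_in = 0.0170 √h_ss ⇒ √h_ss = 0.0289/0.0170 = 1.7000.
h_ss = 1.7000² = 2.8900 m. (Since h₀ = 0.951 m < h_ss, the level will rise toward this value.)

2.89 m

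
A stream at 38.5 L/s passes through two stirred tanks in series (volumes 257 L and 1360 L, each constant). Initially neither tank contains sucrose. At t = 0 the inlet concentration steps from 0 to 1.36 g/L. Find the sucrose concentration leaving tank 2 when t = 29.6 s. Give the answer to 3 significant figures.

0.638 g/L

Each tank obeys Vᵢ dCᵢ/dt = Q(Cᵢ₋₁ − Cᵢ), so τᵢ = Vᵢ/Q.
τ₁ = 257/38.5 = 6.6753 s; τ₂ = 1360/38.5 = 35.325 s.
Tank 1: C₁ = C_in(1 − e^(−t/τ₁)). Tank 2 (τ₁ ≠ τ₂): C₂ = C_in[1 − (τ₁ e^(−t/τ₁) − τ₂ e^(−t/τ₂))/(τ₁ − τ₂)].
At t = 29.6: e^(−t/τ₁) = 0.011864, e^(−t/τ₂) = 0.43260.
C₂ = 1.36·[1 − (6.6753·0.011864 − 35.325·0.43260)/(-28.649)] = 1.36·0.46937 = 0.63834 g/L.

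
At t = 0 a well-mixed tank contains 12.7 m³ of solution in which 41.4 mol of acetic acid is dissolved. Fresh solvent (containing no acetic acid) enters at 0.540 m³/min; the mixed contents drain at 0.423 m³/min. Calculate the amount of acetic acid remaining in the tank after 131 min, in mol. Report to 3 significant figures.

Let m(t) be the amount of acetic acid. Volume: V(t) = V₀ + (Q_in − Q_out) t = 12.7 + 0.11700 t; V(131) = 28.027 m³.
No acetic acid enters, so dm/dt = −Q_out · (m/V).
dm/m = −Q_out dt/(V₀ + 0.11700 t); integrating gives ln(m/m₀) = −(Q_out/(Q_in−Q_out)) ln(V/V₀).
m = m₀ (V₀/V)^(Q_out/(Q_in−Q_out)) = 41.4 × (12.7/28.027)^(3.6154) = 2.3666 mol.

2.37 mol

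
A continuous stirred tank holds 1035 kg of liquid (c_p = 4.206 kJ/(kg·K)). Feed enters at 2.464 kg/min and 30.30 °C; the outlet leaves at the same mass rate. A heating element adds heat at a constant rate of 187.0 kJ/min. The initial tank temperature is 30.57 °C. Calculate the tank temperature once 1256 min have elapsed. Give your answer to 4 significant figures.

Heat balance on the well-mixed liquid: M c_p dT/dt = ṁ c_p (T_in − T) + 187.0.
Rearrange: dT/dt = (T_ss − T)/τ with τ = M/ṁ = 420.049 min and T_ss = T_in + Q̇/(ṁ c_p) = 48.3440 °C.
Solution: T(t) = T_ss + (T₀ − T_ss) e^(−t/τ).
T(1256) = 48.3440 + (-17.7740)·e^(−1256/420.049) = 48.3440 + (-17.7740)·0.0502809 = 47.4503 °C.

47.45 °C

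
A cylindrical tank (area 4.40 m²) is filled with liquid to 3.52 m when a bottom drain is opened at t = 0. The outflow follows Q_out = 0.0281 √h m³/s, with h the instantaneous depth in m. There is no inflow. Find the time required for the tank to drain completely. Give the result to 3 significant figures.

Volume balance on the tank: A dh/dt = −0.0281 √h.
∫ h^(−1/2) dh = −(0.0281/A) ∫ dt, giving 2√h = 2√h₀ − (0.0281/A) t.
Tank is empty when √h = 0: t_empty = 2A√h₀/0.0281.
t_empty = 2·4.40·√3.52/0.0281 = 8.8000·1.8762/0.0281 = 587.55 s.

588 s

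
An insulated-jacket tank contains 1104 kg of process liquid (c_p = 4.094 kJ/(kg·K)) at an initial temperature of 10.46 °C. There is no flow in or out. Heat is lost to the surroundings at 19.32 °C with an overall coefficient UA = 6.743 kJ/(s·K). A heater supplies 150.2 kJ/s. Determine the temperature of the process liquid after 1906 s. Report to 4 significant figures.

39.78 °C

Lumped-capacitance energy balance: M c_p dT/dt = UA(T_amb − T) + Q̇.
dT/dt = (T_ss − T)/τ with T_ss = T_amb + Q̇/UA = 19.32 + 150.2/6.743 = 41.5950 °C, τ = M c_p/UA = 1104·4.094/6.743 = 670.292 s.
T approaches T_ss exponentially: T(t) = T_ss + (T₀ − T_ss) e^(−t/τ).
T(1906) = 41.5950 + (-31.1350)·0.0582193 = 39.7823 °C.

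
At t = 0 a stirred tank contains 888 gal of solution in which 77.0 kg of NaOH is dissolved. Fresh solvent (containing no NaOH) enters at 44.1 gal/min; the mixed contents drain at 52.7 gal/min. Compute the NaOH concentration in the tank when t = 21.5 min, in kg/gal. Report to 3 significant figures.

0.0262 kg/gal

Let m(t) be the amount of NaOH. Volume: V(t) = V₀ + (Q_in − Q_out) t = 888 − 8.6000 t; V(21.5) = 703.10 gal.
No NaOH enters, so dm/dt = −Q_out · (m/V).
Separate: dm/m = −Q_out dt/V(t) ⇒ ln(m/m₀) = −(Q_out/(Q_in−Q_out)) ln(V/V₀).
m = m₀ (V₀/V)^(Q_out/(Q_in−Q_out)) = 77.0 × (888/703.10)^(-6.1279) = 18.414 kg.
C = m/V = 18.414/703.10 = 0.026190 kg/gal.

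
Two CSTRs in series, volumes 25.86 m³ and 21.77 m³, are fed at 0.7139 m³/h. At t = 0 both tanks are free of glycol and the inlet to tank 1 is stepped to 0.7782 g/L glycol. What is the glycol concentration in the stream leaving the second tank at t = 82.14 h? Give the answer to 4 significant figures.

Each tank obeys Vᵢ dCᵢ/dt = Q(Cᵢ₋₁ − Cᵢ), so τᵢ = Vᵢ/Q.
τ₁ = 25.86/0.7139 = 36.2236 h; τ₂ = 21.77/0.7139 = 30.4945 h.
Solving the cascade with C₁(0)=C₂(0)=0 gives C₂(t) = C_in[1 − (τ₁ e^(−t/τ₁) − τ₂ e^(−t/τ₂))/(τ₁ − τ₂)].
At t = 82.14: e^(−t/τ₁) = 0.103562, e^(−t/τ₂) = 0.0676368.
C₂ = 0.7782·[1 − (36.2236·0.103562 − 30.4945·0.0676368)/(5.72909)] = 0.7782·0.705218 = 0.548800 g/L.

0.5488 g/L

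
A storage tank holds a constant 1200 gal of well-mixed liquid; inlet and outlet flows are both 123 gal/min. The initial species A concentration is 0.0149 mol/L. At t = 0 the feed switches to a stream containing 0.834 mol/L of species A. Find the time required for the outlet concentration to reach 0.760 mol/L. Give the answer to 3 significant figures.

Species balance: V dC/dt = Q(C_in − C) ⇒ τ = V/Q = 9.7561 min.
C(t) = C_in + (C₀ − C_in) e^(−t/τ). Set C = 0.760 and solve for t:
e^(−t/τ) = (C − C_in)/(C₀ − C_in) = (0.760 − 0.834)/(0.0149 − 0.834) = 0.090343
t = −τ ln(…) = 9.7561 × 2.4041 = 23.455 min.

23.5 min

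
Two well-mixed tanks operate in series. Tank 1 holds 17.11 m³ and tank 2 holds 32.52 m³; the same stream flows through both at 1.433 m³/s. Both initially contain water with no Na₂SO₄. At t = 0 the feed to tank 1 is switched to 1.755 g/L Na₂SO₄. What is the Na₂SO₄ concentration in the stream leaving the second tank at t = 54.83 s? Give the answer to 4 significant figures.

1.444 g/L

Time constants: τᵢ = Vᵢ/Q for each well-mixed tank.
τ₁ = 17.11/1.433 = 11.9400 s; τ₂ = 32.52/1.433 = 22.6936 s.
Solving the cascade with C₁(0)=C₂(0)=0 gives C₂(t) = C_in[1 − (τ₁ e^(−t/τ₁) − τ₂ e^(−t/τ₂))/(τ₁ − τ₂)].
At t = 54.83: e^(−t/τ₁) = 0.0101312, e^(−t/τ₂) = 0.0892696.
C₂ = 1.755·[1 − (11.9400·0.0101312 − 22.6936·0.0892696)/(-10.7537)] = 1.755·0.822862 = 1.44412 g/L.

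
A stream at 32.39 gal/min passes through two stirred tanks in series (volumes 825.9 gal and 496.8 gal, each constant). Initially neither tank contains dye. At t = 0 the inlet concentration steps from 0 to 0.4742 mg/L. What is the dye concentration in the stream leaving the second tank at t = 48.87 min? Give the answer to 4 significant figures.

0.3287 mg/L

Species balance on tank i: dCᵢ/dt = (Cᵢ₋₁ − Cᵢ)/τᵢ with τᵢ = Vᵢ/Q.
τ₁ = 825.9/32.39 = 25.4986 min; τ₂ = 496.8/32.39 = 15.3381 min.
Solving the cascade with C₁(0)=C₂(0)=0 gives C₂(t) = C_in[1 − (τ₁ e^(−t/τ₁) − τ₂ e^(−t/τ₂))/(τ₁ − τ₂)].
At t = 48.87: e^(−t/τ₁) = 0.147110, e^(−t/τ₂) = 0.0413290.
C₂ = 0.4742·[1 − (25.4986·0.147110 − 15.3381·0.0413290)/(10.1605)] = 0.4742·0.693206 = 0.328718 mg/L.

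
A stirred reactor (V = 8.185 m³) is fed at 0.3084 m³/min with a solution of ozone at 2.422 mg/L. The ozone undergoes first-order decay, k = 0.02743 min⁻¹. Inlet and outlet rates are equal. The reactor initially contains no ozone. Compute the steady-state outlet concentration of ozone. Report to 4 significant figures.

Accumulation = in − out − consumed: V dC/dt = Q C_in − Q C − k V C.
At steady state: 0 = Q C_in − (Q + kV) C_ss, so C_ss = Q C_in/(Q + kV).
C_ss = 0.3084·2.422/(0.3084 + 0.02743·8.185) = 0.746945/0.532915 = 1.40162 mg/L.

1.402 mg/L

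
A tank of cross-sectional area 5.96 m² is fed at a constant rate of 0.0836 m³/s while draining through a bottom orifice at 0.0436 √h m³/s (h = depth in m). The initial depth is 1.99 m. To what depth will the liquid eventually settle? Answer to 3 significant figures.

3.68 m

A dh/dt = Q_in − 0.0436 √h. Steady state requires inflow = outflow:
Q_in = 0.0436 √h_ss ⇒ √h_ss = 0.0836/0.0436 = 1.9174.
h_ss = 1.9174² = 3.6765 m. (Since h₀ = 1.99 m < h_ss, the level will rise toward this value.)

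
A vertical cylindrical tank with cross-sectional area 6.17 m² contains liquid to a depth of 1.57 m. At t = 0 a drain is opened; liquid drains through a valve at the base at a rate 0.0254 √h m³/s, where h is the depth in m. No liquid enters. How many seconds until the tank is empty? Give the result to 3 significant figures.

609 s

With no inflow, A dh/dt = −0.0254 √h.
Separate and integrate: 2(√h − √h₀) = −(0.0254/A) t.
Tank is empty when √h = 0: t_empty = 2A√h₀/0.0254.
t_empty = 2·6.17·√1.57/0.0254 = 12.340·1.2530/0.0254 = 608.74 s.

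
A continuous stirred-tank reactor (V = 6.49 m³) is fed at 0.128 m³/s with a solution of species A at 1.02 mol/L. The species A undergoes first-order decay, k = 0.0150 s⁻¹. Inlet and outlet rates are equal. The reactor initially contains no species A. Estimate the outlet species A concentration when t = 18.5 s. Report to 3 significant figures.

Accumulation = in − out − consumed: V dC/dt = Q C_in − Q C − k V C.
dC/dt = (Q/V) C_in − (Q/V + k) C; effective rate a = Q/V + k = 0.019723 + 0.0150 = 0.034723 s⁻¹.
C_ss = Q C_in/(Q + kV) = 0.57937 mol/L; C(t) = C_ss + (C₀ − C_ss) e^(−a t).
C(18.5) = 0.57937 + (-0.57937)·e^(−0.034723·18.5) = 0.57937 + (-0.57937)·0.52604 = 0.27459 mol/L.

0.275 mol/L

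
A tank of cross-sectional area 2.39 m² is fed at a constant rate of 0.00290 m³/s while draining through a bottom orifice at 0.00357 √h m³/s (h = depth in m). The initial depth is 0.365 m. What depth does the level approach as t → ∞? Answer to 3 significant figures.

0.660 m

A dh/dt = Q_in − 0.00357 √h. Steady state requires inflow = outflow:
Q_in = 0.00357 √h_ss ⇒ √h_ss = 0.00290/0.00357 = 0.81232.
h_ss = 0.81232² = 0.65987 m. (Since h₀ = 0.365 m < h_ss, the level will rise toward this value.)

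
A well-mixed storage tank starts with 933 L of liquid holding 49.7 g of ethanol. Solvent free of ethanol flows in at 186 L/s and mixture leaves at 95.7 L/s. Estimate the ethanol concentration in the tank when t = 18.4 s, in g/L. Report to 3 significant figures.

0.00648 g/L

Let m(t) be the amount of ethanol. Volume: V(t) = V₀ + (Q_in − Q_out) t = 933 + 90.300 t; V(18.4) = 2594.5 L.
No ethanol enters, so dm/dt = −Q_out · (m/V).
dm/m = −Q_out dt/(V₀ + 90.300 t); integrating gives ln(m/m₀) = −(Q_out/(Q_in−Q_out)) ln(V/V₀).
m = m₀ (V₀/V)^(Q_out/(Q_in−Q_out)) = 49.7 × (933/2594.5)^(1.0598) = 16.812 g.
C = m/V = 16.812/2594.5 = 0.0064798 g/L.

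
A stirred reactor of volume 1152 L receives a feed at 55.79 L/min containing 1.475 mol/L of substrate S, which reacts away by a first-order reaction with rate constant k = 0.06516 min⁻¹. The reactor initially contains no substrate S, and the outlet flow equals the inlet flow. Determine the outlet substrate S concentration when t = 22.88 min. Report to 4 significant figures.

Accumulation = in − out − consumed: V dC/dt = Q C_in − Q C − k V C.
dC/dt = (Q/V) C_in − (Q/V + k) C; effective rate a = Q/V + k = 0.0484288 + 0.06516 = 0.113589 min⁻¹.
C_ss = Q C_in/(Q + kV) = 0.628869 mol/L; C(t) = C_ss + (C₀ − C_ss) e^(−a t).
C(22.88) = 0.628869 + (-0.628869)·e^(−0.113589·22.88) = 0.628869 + (-0.628869)·0.0743544 = 0.582110 mol/L.

0.5821 mol/L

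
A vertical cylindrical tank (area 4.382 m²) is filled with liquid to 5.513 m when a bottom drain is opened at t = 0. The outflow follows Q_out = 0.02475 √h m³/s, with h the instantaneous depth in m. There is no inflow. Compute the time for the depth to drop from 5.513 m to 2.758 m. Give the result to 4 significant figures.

A dh/dt = −Q_out = −0.02475 √h.
This is separable: 2 d(√h)/dt = −0.02475/A, so √h = √h₀ − (0.02475/(2A)) t.
t = 2A(√h₀ − √h)/0.02475 = 2·4.382·(√5.513 − √2.758)/0.02475
  = 8.76400 × (2.34798 − 1.66072) / 0.02475 = 243.358 s.

243.4 s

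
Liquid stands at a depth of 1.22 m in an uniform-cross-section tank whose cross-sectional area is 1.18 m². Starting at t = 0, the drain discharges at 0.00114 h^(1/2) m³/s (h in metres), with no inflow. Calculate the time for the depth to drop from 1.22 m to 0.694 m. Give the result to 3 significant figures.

562 s

Accumulation of liquid (constant cross-section A): A dh/dt = −0.00114 √h.
This is separable: 2 d(√h)/dt = −0.00114/A, so √h = √h₀ − (0.00114/(2A)) t.
t = 2A(√h₀ − √h)/0.00114 = 2·1.18·(√1.22 − √0.694)/0.00114
  = 2.3600 × (1.1045 − 0.83307) / 0.00114 = 561.99 s.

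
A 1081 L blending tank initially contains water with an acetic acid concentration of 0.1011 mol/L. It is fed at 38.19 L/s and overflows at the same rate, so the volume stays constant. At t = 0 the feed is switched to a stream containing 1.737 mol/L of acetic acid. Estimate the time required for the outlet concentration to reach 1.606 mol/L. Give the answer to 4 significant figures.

Mass balance on the solute (V constant): V dC/dt = Q(C_in − C), so τ = V/Q = 28.3058 s.
C(t) = C_in + (C₀ − C_in) e^(−t/τ). Set C = 1.606 and solve for t:
e^(−t/τ) = (C − C_in)/(C₀ − C_in) = (1.606 − 1.737)/(0.1011 − 1.737) = 0.0800782
t = −τ ln(…) = 28.3058 × 2.52475 = 71.4652 s.

71.47 s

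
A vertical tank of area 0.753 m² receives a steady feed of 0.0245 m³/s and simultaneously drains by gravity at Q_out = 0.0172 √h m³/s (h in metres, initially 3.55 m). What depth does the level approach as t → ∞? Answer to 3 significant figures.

2.03 m

A dh/dt = Q_in − 0.0172 √h. Steady state requires inflow = outflow:
Q_in = 0.0172 √h_ss ⇒ √h_ss = 0.0245/0.0172 = 1.4244.
h_ss = 1.4244² = 2.0290 m. (Since h₀ = 3.55 m > h_ss, the level will fall toward this value.)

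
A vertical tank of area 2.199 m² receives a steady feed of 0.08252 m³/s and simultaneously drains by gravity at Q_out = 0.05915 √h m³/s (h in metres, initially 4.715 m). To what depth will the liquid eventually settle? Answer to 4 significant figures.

1.946 m

Accumulation of liquid (constant cross-section A): A dh/dt = Q_in − 0.05915 √h. At steady state dh/dt = 0:
Q_in = 0.05915 √h_ss ⇒ √h_ss = 0.08252/0.05915 = 1.39510.
h_ss = 1.39510² = 1.94630 m. (Since h₀ = 4.715 m > h_ss, the level will fall toward this value.)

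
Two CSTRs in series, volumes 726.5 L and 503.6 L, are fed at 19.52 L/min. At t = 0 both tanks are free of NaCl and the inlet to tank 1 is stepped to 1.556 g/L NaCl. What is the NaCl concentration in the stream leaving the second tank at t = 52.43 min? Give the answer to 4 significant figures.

Each tank obeys Vᵢ dCᵢ/dt = Q(Cᵢ₋₁ − Cᵢ), so τᵢ = Vᵢ/Q.
τ₁ = 726.5/19.52 = 37.2182 min; τ₂ = 503.6/19.52 = 25.7992 min.
Tank 1: C₁ = C_in(1 − e^(−t/τ₁)). Tank 2 (τ₁ ≠ τ₂): C₂ = C_in[1 − (τ₁ e^(−t/τ₁) − τ₂ e^(−t/τ₂))/(τ₁ − τ₂)].
At t = 52.43: e^(−t/τ₁) = 0.244456, e^(−t/τ₂) = 0.131042.
C₂ = 1.556·[1 − (37.2182·0.244456 − 25.7992·0.131042)/(11.4191)] = 1.556·0.499306 = 0.776920 g/L.

0.7769 g/L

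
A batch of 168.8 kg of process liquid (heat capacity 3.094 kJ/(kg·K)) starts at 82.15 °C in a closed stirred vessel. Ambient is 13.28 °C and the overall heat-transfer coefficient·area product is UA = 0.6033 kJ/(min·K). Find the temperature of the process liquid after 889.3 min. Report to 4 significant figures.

M c_p dT/dt = −UA(T − T_amb).
dT/dt = (T_ss − T)/τ with T_ss = T_amb = 13.2800 °C, τ = M c_p/UA = 168.8·3.094/0.6033 = 865.684 min.
T approaches T_ss exponentially: T(t) = T_ss + (T₀ − T_ss) e^(−t/τ).
T(889.3) = 13.2800 + (68.8700)·0.357979 = 37.9340 °C.

37.93 °C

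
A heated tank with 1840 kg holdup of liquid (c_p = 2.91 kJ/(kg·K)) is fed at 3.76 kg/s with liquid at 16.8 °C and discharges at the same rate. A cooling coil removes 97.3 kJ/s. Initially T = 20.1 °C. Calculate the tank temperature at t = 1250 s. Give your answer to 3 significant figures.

8.86 °C

Heat balance on the well-mixed liquid: M c_p dT/dt = ṁ c_p (T_in − T) − 97.3.
Rearrange: dT/dt = (T_ss − T)/τ with τ = M/ṁ = 489.36 s and T_ss = T_in − Q̇/(ṁ c_p) = 7.9073 °C.
T approaches T_ss exponentially: T(t) = T_ss + (T₀ − T_ss) e^(−t/τ).
T(1250) = 7.9073 + (12.193)·e^(−1250/489.36) = 7.9073 + (12.193)·0.077743 = 8.8552 °C.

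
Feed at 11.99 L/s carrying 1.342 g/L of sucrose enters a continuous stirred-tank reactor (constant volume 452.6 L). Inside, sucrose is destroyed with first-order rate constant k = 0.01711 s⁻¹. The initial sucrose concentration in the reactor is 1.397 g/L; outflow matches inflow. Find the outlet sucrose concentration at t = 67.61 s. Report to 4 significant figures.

V dC/dt = Q(C_in − C) − k V C.
dC/dt = (Q/V) C_in − (Q/V + k) C; effective rate a = Q/V + k = 0.0264914 + 0.01711 = 0.0436014 s⁻¹.
C_ss = Q C_in/(Q + kV) = 0.815374 g/L; C(t) = C_ss + (C₀ − C_ss) e^(−a t).
C(67.61) = 0.815374 + (0.581626)·e^(−0.0436014·67.61) = 0.815374 + (0.581626)·0.0524503 = 0.845880 g/L.

0.8459 g/L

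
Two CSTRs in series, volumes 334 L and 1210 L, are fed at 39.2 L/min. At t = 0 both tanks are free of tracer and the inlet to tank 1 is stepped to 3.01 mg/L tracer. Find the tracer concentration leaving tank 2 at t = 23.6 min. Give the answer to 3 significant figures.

Each tank obeys Vᵢ dCᵢ/dt = Q(Cᵢ₋₁ − Cᵢ), so τᵢ = Vᵢ/Q.
τ₁ = 334/39.2 = 8.5204 min; τ₂ = 1210/39.2 = 30.867 min.
Solving the cascade with C₁(0)=C₂(0)=0 gives C₂(t) = C_in[1 − (τ₁ e^(−t/τ₁) − τ₂ e^(−t/τ₂))/(τ₁ − τ₂)].
At t = 23.6: e^(−t/τ₁) = 0.062673, e^(−t/τ₂) = 0.46554.
C₂ = 3.01·[1 − (8.5204·0.062673 − 30.867·0.46554)/(-22.347)] = 3.01·0.38086 = 1.1464 mg/L.

1.15 mg/L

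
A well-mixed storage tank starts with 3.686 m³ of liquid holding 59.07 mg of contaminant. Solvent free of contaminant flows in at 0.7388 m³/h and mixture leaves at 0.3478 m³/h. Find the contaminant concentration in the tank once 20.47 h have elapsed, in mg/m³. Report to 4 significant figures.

1.810 mg/m³

Let m(t) be the amount of contaminant. Volume: V(t) = V₀ + (Q_in − Q_out) t = 3.686 + 0.391000 t; V(20.47) = 11.6898 m³.
Species balance (pure solvent in): dm/dt = −Q_out · m/V(t).
dm/m = −Q_out dt/(V₀ + 0.391000 t); integrating gives ln(m/m₀) = −(Q_out/(Q_in−Q_out)) ln(V/V₀).
m = m₀ (V₀/V)^(Q_out/(Q_in−Q_out)) = 59.07 × (3.686/11.6898)^(0.889514) = 21.1591 mg.
C = m/V = 21.1591/11.6898 = 1.81005 mg/m³.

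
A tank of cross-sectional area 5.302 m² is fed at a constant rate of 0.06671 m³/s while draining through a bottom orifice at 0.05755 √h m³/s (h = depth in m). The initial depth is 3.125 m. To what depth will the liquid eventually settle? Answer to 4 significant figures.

Level balance: A dh/dt = 0.06671 − 0.05755 √h. Setting dh/dt = 0:
Q_in = 0.05755 √h_ss ⇒ √h_ss = 0.06671/0.05755 = 1.15917.
h_ss = 1.15917² = 1.34367 m. (Since h₀ = 3.125 m > h_ss, the level will fall toward this value.)

1.344 m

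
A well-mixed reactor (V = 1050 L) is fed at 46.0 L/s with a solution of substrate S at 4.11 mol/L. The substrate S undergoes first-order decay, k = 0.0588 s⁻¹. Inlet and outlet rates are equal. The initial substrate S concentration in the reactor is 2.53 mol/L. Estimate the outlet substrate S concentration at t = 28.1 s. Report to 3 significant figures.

1.80 mol/L

V dC/dt = Q(C_in − C) − k V C.
dC/dt = (Q/V) C_in − (Q/V + k) C; effective rate a = Q/V + k = 0.043810 + 0.0588 = 0.10261 s⁻¹.
C_ss = Q C_in/(Q + kV) = 1.7548 mol/L; C(t) = C_ss + (C₀ − C_ss) e^(−a t).
C(28.1) = 1.7548 + (0.77522)·e^(−0.10261·28.1) = 1.7548 + (0.77522)·0.055948 = 1.7982 mol/L.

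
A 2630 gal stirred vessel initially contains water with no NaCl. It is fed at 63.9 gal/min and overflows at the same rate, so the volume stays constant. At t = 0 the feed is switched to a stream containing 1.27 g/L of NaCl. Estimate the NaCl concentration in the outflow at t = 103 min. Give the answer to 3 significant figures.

Unsteady species balance (constant V, well mixed): V dC/dt = Q(C_in − C).
Time constant τ = V/Q = 2630/63.9 = 41.158 min.
Solution: C(t) = C_in + (C₀ − C_in) e^(−t/τ).
C(103) = 1.27 + (0 − 1.27)·e^(−103/41.158) = 1.27 + (-1.2700)·0.081876 = 1.1660 g/L.

1.17 g/L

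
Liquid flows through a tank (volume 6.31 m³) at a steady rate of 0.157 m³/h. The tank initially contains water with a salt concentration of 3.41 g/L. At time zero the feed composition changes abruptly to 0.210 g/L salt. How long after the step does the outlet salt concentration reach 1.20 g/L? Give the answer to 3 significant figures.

47.2 h

Mass balance on the solute (V constant): V dC/dt = Q(C_in − C), so τ = V/Q = 40.191 h.
C(t) = C_in + (C₀ − C_in) e^(−t/τ). Set C = 1.20 and solve for t:
e^(−t/τ) = (C − C_in)/(C₀ − C_in) = (1.20 − 0.210)/(3.41 − 0.210) = 0.30937
t = −τ ln(…) = 40.191 × 1.1732 = 47.152 h.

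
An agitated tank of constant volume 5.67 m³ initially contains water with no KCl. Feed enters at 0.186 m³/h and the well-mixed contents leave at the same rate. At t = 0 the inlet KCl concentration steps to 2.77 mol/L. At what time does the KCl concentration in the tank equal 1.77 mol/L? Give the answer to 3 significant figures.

Accumulation = in − out for the solute gives V dC/dt = Q(C_in − C), so τ = V/Q = 30.484 h.
C(t) = C_in + (C₀ − C_in) e^(−t/τ). Set C = 1.77 and solve for t:
e^(−t/τ) = (C − C_in)/(C₀ − C_in) = (1.77 − 2.77)/(0 − 2.77) = 0.36101
t = −τ ln(…) = 30.484 × 1.0188 = 31.058 h.

31.1 h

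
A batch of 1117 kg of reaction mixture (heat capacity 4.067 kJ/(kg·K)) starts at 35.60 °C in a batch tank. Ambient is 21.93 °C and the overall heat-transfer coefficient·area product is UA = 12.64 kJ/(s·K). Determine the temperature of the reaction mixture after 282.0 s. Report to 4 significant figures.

Lumped-capacitance energy balance: M c_p dT/dt = UA(T_amb − T).
dT/dt = (T_ss − T)/τ with T_ss = T_amb = 21.9300 °C, τ = M c_p/UA = 1117·4.067/12.64 = 359.402 s.
This is linear first-order; T(t) = T_ss + (T₀ − T_ss) e^(−t/τ).
T(282.0) = 21.9300 + (13.6700)·0.456285 = 28.1674 °C.

28.17 °C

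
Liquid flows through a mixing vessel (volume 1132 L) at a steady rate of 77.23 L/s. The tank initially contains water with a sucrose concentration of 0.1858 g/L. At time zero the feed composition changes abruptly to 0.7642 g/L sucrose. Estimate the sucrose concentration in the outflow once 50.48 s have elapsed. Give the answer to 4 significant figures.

0.7457 g/L

Accumulation = in − out for the solute gives V dC/dt = Q(C_in − C).
Rewrite as dC/dt + C/τ = C_in/τ, τ = V/Q = 14.6575 s.
Integrating: C(t) = C_in + (C₀ − C_in) e^(−t/τ).
C(50.48) = 0.7642 + (0.1858 − 0.7642)·e^(−50.48/14.6575) = 0.7642 + (-0.578400)·0.0319377 = 0.745727 g/L.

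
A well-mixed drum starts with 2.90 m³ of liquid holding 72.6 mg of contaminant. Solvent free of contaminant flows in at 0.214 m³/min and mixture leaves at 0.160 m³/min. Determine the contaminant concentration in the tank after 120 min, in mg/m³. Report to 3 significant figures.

0.239 mg/m³

Total volume: dV/dt = Q_in − Q_out = 0.054000 m³/min, so V(t) = 2.90 + 0.054000 t and V(120) = 9.3800 m³.
Solute balance: dm/dt = 0 − Q_out C = −Q_out m/V(t).
Separate: dm/m = −Q_out dt/V(t) ⇒ ln(m/m₀) = −(Q_out/(Q_in−Q_out)) ln(V/V₀).
m = m₀ (V₀/V)^(Q_out/(Q_in−Q_out)) = 72.6 × (2.90/9.3800)^(2.9630) = 2.2408 mg.
C = m/V = 2.2408/9.3800 = 0.23889 mg/m³.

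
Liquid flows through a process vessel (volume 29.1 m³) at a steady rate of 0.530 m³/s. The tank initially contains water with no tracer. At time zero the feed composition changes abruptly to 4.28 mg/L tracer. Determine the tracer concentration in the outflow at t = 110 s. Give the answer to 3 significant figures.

3.70 mg/L

Mass balance on the solute (V constant): V dC/dt = Q(C_in − C).
Rewrite as dC/dt + C/τ = C_in/τ, τ = V/Q = 54.906 s.
Solution: C(t) = C_in + (C₀ − C_in) e^(−t/τ).
C(110) = 4.28 + (0 − 4.28)·e^(−110/54.906) = 4.28 + (-4.2800)·0.13487 = 3.7028 mg/L.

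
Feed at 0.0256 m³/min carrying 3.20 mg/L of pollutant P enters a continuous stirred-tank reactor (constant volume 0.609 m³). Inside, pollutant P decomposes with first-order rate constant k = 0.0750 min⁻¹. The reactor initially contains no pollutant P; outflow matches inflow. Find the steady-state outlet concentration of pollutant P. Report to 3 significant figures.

V dC/dt = Q(C_in − C) − k V C.
Steady state (dC/dt = 0): C_ss = Q C_in/(Q + kV) = C_in/(1 + kV/Q).
C_ss = 0.0256·3.20/(0.0256 + 0.0750·0.609) = 0.081920/0.071275 = 1.1494 mg/L.

1.15 mg/L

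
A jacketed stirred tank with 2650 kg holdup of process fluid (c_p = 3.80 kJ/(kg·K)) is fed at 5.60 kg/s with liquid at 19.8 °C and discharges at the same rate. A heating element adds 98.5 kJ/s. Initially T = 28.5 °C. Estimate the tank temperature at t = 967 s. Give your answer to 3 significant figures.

M c_p dT/dt = ṁ c_p (T_in − T) + Q̇.
τ = M/ṁ = 473.21 s; T_ss = T_in + Q̇/(ṁ c_p) = 19.8 + 98.5/(5.60·3.80) = 24.429 °C.
T approaches T_ss exponentially: T(t) = T_ss + (T₀ − T_ss) e^(−t/τ).
T(967) = 24.429 + (4.0712)·e^(−967/473.21) = 24.429 + (4.0712)·0.12958 = 24.956 °C.

25.0 °C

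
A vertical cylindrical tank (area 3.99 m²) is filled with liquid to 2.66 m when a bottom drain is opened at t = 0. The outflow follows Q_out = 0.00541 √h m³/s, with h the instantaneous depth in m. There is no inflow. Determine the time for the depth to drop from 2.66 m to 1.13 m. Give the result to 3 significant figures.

838 s

With no inflow, A dh/dt = −0.00541 √h.
Separate and integrate: 2(√h − √h₀) = −(0.00541/A) t.
t = 2A(√h₀ − √h)/0.00541 = 2·3.99·(√2.66 − √1.13)/0.00541
  = 7.9800 × (1.6310 − 1.0630) / 0.00541 = 837.73 s.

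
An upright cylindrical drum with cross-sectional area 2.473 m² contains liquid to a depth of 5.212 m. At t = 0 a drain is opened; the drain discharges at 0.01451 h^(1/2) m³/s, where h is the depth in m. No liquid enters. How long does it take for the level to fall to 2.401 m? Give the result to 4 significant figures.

250.0 s

With no inflow, A dh/dt = −0.01451 √h.
This is separable: 2 d(√h)/dt = −0.01451/A, so √h = √h₀ − (0.01451/(2A)) t.
t = 2A(√h₀ − √h)/0.01451 = 2·2.473·(√5.212 − √2.401)/0.01451
  = 4.94600 × (2.28298 − 1.54952) / 0.01451 = 250.015 s.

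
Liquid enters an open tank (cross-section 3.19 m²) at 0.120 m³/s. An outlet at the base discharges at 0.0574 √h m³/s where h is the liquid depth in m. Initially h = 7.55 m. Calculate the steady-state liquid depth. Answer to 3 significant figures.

A dh/dt = Q_in − 0.0574 √h. Steady state requires inflow = outflow:
Q_in = 0.0574 √h_ss ⇒ √h_ss = 0.120/0.0574 = 2.0906.
h_ss = 2.0906² = 4.3706 m. (Since h₀ = 7.55 m > h_ss, the level will fall toward this value.)

4.37 m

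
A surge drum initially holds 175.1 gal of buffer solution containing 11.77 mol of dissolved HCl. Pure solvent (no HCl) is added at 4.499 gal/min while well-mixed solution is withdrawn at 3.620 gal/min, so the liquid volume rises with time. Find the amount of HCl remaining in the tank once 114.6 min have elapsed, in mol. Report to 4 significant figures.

Total volume: dV/dt = Q_in − Q_out = 0.879000 gal/min, so V(t) = 175.1 + 0.879000 t and V(114.6) = 275.833 gal.
Solute balance: dm/dt = 0 − Q_out C = −Q_out m/V(t).
Separate: dm/m = −Q_out dt/V(t) ⇒ ln(m/m₀) = −(Q_out/(Q_in−Q_out)) ln(V/V₀).
m = m₀ (V₀/V)^(Q_out/(Q_in−Q_out)) = 11.77 × (175.1/275.833)^(4.11832) = 1.81127 mol.

1.811 mol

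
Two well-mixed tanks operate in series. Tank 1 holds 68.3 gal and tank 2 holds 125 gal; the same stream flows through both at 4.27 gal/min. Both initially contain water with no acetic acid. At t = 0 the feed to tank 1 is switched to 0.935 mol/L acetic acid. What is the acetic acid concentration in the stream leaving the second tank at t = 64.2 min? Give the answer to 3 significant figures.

0.725 mol/L

Each tank obeys Vᵢ dCᵢ/dt = Q(Cᵢ₋₁ − Cᵢ), so τᵢ = Vᵢ/Q.
τ₁ = 68.3/4.27 = 15.995 min; τ₂ = 125/4.27 = 29.274 min.
Tank 1: C₁ = C_in(1 − e^(−t/τ₁)). Tank 2 (τ₁ ≠ τ₂): C₂ = C_in[1 − (τ₁ e^(−t/τ₁) − τ₂ e^(−t/τ₂))/(τ₁ − τ₂)].
At t = 64.2: e^(−t/τ₁) = 0.018067, e^(−t/τ₂) = 0.11157.
C₂ = 0.935·[1 − (15.995·0.018067 − 29.274·0.11157)/(-13.279)] = 0.935·0.77579 = 0.72536 mol/L.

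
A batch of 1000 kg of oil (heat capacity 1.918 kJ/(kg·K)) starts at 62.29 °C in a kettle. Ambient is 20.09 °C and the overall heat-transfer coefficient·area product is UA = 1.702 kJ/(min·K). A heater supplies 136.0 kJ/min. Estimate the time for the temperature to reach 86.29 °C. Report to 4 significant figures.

Lumped-capacitance energy balance: M c_p dT/dt = UA(T_amb − T) + Q̇.
τ = M c_p/UA = 1126.91 min; T_ss = T_amb + Q̇/UA = 20.09 + 136.0/1.702 = 99.9960 °C.
T(t) = T_ss + (T₀ − T_ss)e^(−t/τ); set T = 86.29:
t = −τ ln[(T − T_ss)/(T₀ − T_ss)] = −1126.91 · ln(0.363496) = 1140.42 min.

1140 min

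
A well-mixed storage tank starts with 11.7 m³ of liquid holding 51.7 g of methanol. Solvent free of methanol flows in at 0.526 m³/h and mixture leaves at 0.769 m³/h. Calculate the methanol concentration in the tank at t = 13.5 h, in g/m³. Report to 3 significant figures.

Total volume: dV/dt = Q_in − Q_out = -0.24300 m³/h, so V(t) = 11.7 − 0.24300 t and V(13.5) = 8.4195 m³.
No methanol enters, so dm/dt = −Q_out · (m/V).
dm/m = −Q_out dt/(V₀ − 0.24300 t); integrating gives ln(m/m₀) = −(Q_out/(Q_in−Q_out)) ln(V/V₀).
m = m₀ (V₀/V)^(Q_out/(Q_in−Q_out)) = 51.7 × (11.7/8.4195)^(-3.1646) = 18.250 g.
C = m/V = 18.250/8.4195 = 2.1676 g/m³.

2.17 g/m³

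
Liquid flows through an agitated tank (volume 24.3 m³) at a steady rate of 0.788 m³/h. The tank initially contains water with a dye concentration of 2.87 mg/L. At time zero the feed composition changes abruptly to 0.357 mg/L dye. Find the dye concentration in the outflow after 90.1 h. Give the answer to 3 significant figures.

Unsteady species balance (constant V, well mixed): V dC/dt = Q(C_in − C).
Time constant τ = V/Q = 24.3/0.788 = 30.838 h.
C approaches C_in exponentially: C(t) = C_in + (C₀ − C_in) e^(−t/τ).
C(90.1) = 0.357 + (2.87 − 0.357)·e^(−90.1/30.838) = 0.357 + (2.5130)·0.053839 = 0.49230 mg/L.

0.492 mg/L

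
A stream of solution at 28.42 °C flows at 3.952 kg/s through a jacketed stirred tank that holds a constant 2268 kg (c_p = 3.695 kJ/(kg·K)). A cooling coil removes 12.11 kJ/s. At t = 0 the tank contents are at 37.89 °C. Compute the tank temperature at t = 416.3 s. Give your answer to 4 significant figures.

32.58 °C

Heat balance on the well-mixed liquid: M c_p dT/dt = ṁ c_p (T_in − T) − 12.11.
Rearrange: dT/dt = (T_ss − T)/τ with τ = M/ṁ = 573.887 s and T_ss = T_in − Q̇/(ṁ c_p) = 27.5907 °C.
Solution: T(t) = T_ss + (T₀ − T_ss) e^(−t/τ).
T(416.3) = 27.5907 + (10.2993)·e^(−416.3/573.887) = 27.5907 + (10.2993)·0.484129 = 32.5769 °C.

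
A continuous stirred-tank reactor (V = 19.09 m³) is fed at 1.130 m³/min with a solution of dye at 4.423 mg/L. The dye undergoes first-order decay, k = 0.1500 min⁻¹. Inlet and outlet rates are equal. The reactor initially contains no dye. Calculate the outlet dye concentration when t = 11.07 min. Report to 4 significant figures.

Accumulation = in − out − consumed: V dC/dt = Q C_in − Q C − k V C.
This is linear with rate a = Q/V + k = 0.209193 min⁻¹.
C_ss = Q C_in/(Q + kV) = 1.25153 mg/L; C(t) = C_ss + (C₀ − C_ss) e^(−a t).
C(11.07) = 1.25153 + (-1.25153)·e^(−0.209193·11.07) = 1.25153 + (-1.25153)·0.0986902 = 1.12802 mg/L.

1.128 mg/L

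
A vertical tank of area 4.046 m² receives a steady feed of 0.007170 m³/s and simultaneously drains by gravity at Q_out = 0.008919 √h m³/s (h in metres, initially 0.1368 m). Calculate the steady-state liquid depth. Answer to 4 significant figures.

Level balance: A dh/dt = 0.007170 − 0.008919 √h. Setting dh/dt = 0:
Q_in = 0.008919 √h_ss ⇒ √h_ss = 0.007170/0.008919 = 0.803902.
h_ss = 0.803902² = 0.646258 m. (Since h₀ = 0.1368 m < h_ss, the level will rise toward this value.)

0.6463 m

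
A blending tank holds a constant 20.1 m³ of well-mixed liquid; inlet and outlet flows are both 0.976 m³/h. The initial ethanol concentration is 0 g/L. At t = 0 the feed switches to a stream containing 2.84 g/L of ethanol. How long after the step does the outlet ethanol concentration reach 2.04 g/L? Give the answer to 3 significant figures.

Species balance on the tank: V dC/dt = Q(C_in − C), so τ = V/Q = 20.594 h.
C(t) = C_in + (C₀ − C_in) e^(−t/τ). Set C = 2.04 and solve for t:
e^(−t/τ) = (C − C_in)/(C₀ − C_in) = (2.04 − 2.84)/(0 − 2.84) = 0.28169
t = −τ ln(…) = 20.594 × 1.2669 = 26.092 h.

26.1 h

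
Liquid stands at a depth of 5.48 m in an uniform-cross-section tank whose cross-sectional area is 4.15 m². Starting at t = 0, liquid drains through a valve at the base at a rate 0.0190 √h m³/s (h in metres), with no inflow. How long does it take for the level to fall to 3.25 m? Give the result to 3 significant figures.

235 s

A dh/dt = −Q_out = −0.0190 √h.
Separate and integrate: 2(√h − √h₀) = −(0.0190/A) t.
t = 2A(√h₀ − √h)/0.0190 = 2·4.15·(√5.48 − √3.25)/0.0190
  = 8.3000 × (2.3409 − 1.8028) / 0.0190 = 235.09 s.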